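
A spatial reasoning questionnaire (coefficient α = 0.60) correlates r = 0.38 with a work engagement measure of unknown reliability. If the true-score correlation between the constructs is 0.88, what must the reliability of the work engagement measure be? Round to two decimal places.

r_true = r_obs / √(r_xx · r_yy) ⇒ 0.88 = 0.38 / √(0.60 · r_yy).
√(0.60 · r_yy) = 0.38 / 0.88 = 0.4318; 0.60 · r_yy = 0.1865; r_yy = 0.1865 / 0.60 ≈ 0.31.

0.31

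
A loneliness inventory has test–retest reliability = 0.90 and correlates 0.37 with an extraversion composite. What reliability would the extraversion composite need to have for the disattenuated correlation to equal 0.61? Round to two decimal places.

0.41

r_true = r_obs / √(r_xx · r_yy) ⇒ 0.61 = 0.37 / √(0.90 · r_yy).
√(0.90 · r_yy) = 0.37 / 0.61 = 0.6066; 0.90 · r_yy = 0.3680; r_yy = 0.3680 / 0.90 ≈ 0.41.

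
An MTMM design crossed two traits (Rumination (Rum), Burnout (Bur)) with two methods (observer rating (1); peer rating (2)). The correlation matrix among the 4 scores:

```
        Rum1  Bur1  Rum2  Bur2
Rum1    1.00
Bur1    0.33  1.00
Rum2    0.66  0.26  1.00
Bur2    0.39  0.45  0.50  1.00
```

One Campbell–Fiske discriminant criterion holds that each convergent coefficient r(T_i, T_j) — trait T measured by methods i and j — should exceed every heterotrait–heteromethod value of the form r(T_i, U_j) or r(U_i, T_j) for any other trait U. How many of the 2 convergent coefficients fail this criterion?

0

Convergent coefficients and their comparison sets:
Rum (methods 1·2): 0.66 vs {0.39, 0.26} → pass.
Bur (methods 1·2): 0.45 vs {0.26, 0.39} → pass.
0 of 2 fail.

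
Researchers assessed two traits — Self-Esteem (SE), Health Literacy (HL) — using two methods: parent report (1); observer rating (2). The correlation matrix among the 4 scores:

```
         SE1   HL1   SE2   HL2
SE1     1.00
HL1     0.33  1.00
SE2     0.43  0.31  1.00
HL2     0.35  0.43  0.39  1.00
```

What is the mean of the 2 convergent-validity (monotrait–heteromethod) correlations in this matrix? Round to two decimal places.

0.43

Convergent values: 0.43, 0.43; mean = 0.86/2 = 0.43.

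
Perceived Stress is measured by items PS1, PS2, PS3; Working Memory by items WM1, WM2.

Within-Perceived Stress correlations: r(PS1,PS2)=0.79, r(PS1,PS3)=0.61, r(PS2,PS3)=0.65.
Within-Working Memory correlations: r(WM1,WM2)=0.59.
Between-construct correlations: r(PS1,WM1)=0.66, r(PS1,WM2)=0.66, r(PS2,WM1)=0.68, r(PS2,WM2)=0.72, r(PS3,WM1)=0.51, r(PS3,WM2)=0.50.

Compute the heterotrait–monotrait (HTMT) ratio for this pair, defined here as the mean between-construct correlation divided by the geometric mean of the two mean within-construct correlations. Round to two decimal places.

0.98

Mean between = 3.73/6 = 0.6217.
Mean within-PS = 2.05/3 = 0.6833; mean within-WM = 0.59/1 = 0.5900.
Geometric mean = √(0.6833 × 0.5900) = 0.6349.
HTMT = 0.6217 / 0.6349 = 0.98.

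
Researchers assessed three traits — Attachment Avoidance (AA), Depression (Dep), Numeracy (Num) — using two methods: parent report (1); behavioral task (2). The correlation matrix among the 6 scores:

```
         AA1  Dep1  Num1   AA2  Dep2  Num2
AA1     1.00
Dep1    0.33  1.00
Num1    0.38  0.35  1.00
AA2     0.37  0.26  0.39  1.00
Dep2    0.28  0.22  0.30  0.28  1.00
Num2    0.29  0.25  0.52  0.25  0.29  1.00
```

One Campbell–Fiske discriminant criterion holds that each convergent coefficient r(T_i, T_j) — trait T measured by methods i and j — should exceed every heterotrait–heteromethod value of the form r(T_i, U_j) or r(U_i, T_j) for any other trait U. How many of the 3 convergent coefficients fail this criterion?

2

Each convergent coefficient versus the relevant comparison correlations:
AA (methods 1·2): 0.37 vs {0.28, 0.26, 0.29, 0.39} → fail.
Dep (methods 1·2): 0.22 vs {0.26, 0.28, 0.25, 0.30} → fail.
Num (methods 1·2): 0.52 vs {0.39, 0.29, 0.30, 0.25} → pass.
2 of 3 fail.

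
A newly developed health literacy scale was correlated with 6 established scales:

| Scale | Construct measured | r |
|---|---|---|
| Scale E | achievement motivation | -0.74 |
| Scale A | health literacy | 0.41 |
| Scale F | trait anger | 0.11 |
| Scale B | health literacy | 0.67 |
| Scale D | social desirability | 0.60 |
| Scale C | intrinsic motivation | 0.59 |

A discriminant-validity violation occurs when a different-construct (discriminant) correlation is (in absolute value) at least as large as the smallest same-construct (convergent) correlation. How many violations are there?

Convergent (same construct = health literacy): Scale A, Scale B.
Smallest convergent = 0.41. Discriminant |r|: 0.74, 0.11, 0.60, 0.59; count ≥ 0.41 → 3.

3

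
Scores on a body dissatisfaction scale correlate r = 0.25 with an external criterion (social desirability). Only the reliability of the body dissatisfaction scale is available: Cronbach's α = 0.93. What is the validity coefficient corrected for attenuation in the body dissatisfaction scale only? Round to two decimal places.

0.26

Single correction: r_c = r_obs / √r_xx = 0.25 / √0.93 = 0.25 / 0.9644 ≈ 0.26.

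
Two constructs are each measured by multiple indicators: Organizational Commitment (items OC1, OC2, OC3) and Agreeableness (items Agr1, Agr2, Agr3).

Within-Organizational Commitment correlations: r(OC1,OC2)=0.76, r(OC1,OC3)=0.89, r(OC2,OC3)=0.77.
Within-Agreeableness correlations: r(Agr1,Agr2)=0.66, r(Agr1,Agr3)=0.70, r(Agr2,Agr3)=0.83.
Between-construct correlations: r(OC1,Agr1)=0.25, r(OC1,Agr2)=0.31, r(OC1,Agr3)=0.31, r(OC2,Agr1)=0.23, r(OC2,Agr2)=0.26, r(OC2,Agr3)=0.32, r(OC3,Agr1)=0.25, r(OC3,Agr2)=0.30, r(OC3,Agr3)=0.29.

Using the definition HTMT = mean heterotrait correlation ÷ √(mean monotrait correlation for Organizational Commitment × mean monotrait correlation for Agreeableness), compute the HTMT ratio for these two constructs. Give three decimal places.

0.365

Between-construct mean = 2.52/9 = 0.2800.
Mean within-OC = 2.42/3 = 0.8067; mean within-Agr = 2.19/3 = 0.7300.
Geometric mean = √(0.8067 × 0.7300) = 0.7674.
HTMT = 0.2800 / 0.7674 = 0.365.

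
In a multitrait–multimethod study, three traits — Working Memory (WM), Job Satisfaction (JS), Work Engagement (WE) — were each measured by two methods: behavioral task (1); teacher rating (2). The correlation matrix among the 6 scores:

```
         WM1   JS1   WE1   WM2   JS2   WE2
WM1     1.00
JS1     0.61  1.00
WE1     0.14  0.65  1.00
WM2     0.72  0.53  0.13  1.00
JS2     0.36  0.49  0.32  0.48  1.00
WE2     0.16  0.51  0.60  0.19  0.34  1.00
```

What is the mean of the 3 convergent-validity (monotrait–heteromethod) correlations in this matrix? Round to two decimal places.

Convergent values: 0.72, 0.49, 0.60; mean = 1.81/3 = 0.60.

0.60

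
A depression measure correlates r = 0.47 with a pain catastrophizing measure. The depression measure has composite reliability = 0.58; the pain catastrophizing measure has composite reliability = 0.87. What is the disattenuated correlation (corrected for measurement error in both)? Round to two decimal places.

r_true = r_obs / √(r_xx · r_yy) = 0.47 / √(0.58 × 0.87) = 0.47 / √0.5046 = 0.47 / 0.7104 ≈ 0.66.

0.66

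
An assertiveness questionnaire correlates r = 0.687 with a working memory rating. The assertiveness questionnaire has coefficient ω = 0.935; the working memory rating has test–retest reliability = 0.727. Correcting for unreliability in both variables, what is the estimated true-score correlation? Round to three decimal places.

0.833

r_true = r_obs / √(r_xx · r_yy) = 0.687 / √(0.935 × 0.727) = 0.687 / √0.679745 = 0.687 / 0.8245 ≈ 0.833.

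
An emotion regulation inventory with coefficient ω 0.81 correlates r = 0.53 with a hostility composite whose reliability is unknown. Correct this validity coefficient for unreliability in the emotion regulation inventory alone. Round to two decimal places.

0.59

Single correction: r_c = r_obs / √r_xx = 0.53 / √0.81 = 0.53 / 0.9000 ≈ 0.59.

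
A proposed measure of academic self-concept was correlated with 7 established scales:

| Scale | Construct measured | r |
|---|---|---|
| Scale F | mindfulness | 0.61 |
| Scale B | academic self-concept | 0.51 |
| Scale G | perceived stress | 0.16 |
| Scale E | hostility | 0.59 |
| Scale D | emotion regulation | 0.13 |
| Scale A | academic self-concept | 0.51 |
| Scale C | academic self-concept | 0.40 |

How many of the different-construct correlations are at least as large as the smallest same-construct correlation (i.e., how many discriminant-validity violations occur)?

Convergent (same construct = academic self-concept): Scale B, Scale A, Scale C.
Smallest convergent = 0.40. Discriminant values: 0.61, 0.16, 0.59, 0.13; count ≥ 0.40 → 2.

2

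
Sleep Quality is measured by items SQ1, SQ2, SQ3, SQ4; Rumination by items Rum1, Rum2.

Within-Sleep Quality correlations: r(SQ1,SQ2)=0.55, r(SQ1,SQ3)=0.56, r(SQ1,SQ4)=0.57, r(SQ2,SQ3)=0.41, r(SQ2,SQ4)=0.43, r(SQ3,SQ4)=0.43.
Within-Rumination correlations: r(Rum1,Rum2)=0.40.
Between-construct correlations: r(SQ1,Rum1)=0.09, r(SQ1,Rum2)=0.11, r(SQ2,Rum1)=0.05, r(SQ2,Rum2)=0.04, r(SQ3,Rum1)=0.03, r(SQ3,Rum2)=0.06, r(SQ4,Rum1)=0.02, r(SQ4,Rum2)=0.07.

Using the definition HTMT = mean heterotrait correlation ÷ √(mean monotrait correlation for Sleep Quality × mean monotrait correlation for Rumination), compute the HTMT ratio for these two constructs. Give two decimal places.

Mean heterotrait r = 0.47/8 = 0.0588.
Mean within-SQ = 2.95/6 = 0.4917; mean within-Rum = 0.40/1 = 0.4000.
Geometric mean = √(0.4917 × 0.4000) = 0.4435.
HTMT = 0.0588 / 0.4435 = 0.13.

0.13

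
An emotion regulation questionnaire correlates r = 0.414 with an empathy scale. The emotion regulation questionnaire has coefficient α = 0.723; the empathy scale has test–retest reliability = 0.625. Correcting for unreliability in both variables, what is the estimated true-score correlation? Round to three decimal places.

r_true = r_obs / √(r_xx · r_yy) = 0.414 / √(0.723 × 0.625) = 0.414 / √0.451875 = 0.414 / 0.6722 ≈ 0.616.

0.616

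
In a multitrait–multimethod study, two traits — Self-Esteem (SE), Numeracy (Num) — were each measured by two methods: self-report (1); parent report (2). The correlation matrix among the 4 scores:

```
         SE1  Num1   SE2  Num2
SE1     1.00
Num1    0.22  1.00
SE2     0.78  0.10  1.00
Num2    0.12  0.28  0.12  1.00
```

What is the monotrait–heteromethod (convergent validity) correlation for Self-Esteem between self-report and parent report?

Same trait (SE), different methods: r(SE1, SE2) = 0.78.

0.78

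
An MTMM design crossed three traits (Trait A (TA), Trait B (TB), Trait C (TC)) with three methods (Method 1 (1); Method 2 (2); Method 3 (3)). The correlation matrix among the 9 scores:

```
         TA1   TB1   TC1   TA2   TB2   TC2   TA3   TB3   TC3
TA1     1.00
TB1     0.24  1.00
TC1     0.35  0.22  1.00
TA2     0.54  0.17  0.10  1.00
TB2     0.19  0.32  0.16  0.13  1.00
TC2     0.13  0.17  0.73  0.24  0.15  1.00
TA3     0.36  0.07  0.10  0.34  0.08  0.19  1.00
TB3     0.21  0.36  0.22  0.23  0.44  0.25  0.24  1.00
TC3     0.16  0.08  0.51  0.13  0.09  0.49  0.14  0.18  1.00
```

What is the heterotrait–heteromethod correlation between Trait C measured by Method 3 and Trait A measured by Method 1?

0.16

Different traits and methods: r(TC3, TA1) = 0.16.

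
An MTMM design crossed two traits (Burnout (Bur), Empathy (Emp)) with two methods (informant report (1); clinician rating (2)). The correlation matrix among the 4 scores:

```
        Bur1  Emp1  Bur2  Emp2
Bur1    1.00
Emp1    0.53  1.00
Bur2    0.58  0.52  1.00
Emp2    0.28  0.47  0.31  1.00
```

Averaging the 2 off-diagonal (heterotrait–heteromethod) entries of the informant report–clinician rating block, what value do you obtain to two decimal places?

HTHM values (method 1 × method 2): 0.28, 0.52; mean = 0.80/2 = 0.40.

0.40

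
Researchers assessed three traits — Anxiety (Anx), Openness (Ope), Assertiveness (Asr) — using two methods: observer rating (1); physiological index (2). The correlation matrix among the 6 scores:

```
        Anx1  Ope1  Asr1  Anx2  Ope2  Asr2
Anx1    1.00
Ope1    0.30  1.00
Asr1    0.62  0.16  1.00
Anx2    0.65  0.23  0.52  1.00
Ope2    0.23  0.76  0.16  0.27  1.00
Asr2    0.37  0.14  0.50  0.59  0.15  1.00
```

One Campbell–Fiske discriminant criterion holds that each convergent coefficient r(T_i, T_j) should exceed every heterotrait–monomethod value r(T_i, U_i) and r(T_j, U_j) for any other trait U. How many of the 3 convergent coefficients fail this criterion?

1

Checking each validity diagonal entry against its comparison values:
Anx (methods 1·2): 0.65 vs {0.30, 0.27, 0.62, 0.59} → pass.
Ope (methods 1·2): 0.76 vs {0.30, 0.27, 0.16, 0.15} → pass.
Asr (methods 1·2): 0.50 vs {0.62, 0.59, 0.16, 0.15} → fail.
1 of 3 fail.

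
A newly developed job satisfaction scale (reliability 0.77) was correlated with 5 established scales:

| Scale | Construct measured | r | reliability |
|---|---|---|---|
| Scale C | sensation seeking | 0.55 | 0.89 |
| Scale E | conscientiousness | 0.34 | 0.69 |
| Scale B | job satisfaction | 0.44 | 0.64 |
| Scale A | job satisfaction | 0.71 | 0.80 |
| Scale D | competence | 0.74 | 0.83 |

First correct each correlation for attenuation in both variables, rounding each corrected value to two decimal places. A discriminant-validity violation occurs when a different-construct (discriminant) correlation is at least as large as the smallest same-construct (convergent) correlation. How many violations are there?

2

Disattenuated r (r / √(r_scale · r_new)):
  Scale C (disc): 0.55 / √(0.89·0.77) = 0.66
  Scale E (disc): 0.34 / √(0.69·0.77) = 0.47
  Scale B (conv): 0.44 / √(0.64·0.77) = 0.63
  Scale A (conv): 0.71 / √(0.80·0.77) = 0.90
  Scale D (disc): 0.74 / √(0.83·0.77) = 0.93
Smallest convergent = 0.63. Discriminant values: 0.66, 0.47, 0.93; count ≥ 0.63 → 2.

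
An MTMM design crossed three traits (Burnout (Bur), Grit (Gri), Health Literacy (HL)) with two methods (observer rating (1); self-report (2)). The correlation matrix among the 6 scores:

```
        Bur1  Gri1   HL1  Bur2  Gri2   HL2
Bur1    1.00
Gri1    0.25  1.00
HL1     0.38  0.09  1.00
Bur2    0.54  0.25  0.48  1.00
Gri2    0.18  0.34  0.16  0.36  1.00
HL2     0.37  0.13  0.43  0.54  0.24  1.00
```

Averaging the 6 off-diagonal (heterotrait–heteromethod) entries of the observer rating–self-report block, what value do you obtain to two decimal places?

HTHM values (method 1 × method 2): 0.18, 0.37, 0.25, 0.13, 0.48, 0.16; mean = 1.57/6 = 0.26.

0.26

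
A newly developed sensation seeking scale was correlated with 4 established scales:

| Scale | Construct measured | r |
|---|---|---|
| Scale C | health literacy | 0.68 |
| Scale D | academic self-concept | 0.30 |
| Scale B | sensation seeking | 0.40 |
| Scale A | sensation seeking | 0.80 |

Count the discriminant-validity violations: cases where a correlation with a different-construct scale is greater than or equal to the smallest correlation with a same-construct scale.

Convergent (same construct = sensation seeking): Scale B, Scale A.
Smallest convergent = 0.40. Discriminant values: 0.68, 0.30; count ≥ 0.40 → 1.

1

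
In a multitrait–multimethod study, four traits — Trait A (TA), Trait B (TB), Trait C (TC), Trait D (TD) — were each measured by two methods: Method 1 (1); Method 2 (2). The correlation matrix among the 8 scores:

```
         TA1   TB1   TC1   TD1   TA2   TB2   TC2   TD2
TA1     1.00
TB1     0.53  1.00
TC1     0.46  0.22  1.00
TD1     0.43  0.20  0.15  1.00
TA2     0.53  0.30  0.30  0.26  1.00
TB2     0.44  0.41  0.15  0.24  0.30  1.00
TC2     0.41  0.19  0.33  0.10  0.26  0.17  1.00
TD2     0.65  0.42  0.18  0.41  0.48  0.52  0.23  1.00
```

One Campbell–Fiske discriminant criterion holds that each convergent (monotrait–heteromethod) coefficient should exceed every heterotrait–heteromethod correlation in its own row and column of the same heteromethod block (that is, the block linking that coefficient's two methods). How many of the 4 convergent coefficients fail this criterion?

4

Convergent coefficients and their comparison sets:
TA (methods 1·2): 0.53 vs {0.44, 0.30, 0.41, 0.30, 0.65, 0.26} → fail.
TB (methods 1·2): 0.41 vs {0.30, 0.44, 0.19, 0.15, 0.42, 0.24} → fail.
TC (methods 1·2): 0.33 vs {0.30, 0.41, 0.15, 0.19, 0.18, 0.10} → fail.
TD (methods 1·2): 0.41 vs {0.26, 0.65, 0.24, 0.42, 0.10, 0.18} → fail.
4 of 4 fail.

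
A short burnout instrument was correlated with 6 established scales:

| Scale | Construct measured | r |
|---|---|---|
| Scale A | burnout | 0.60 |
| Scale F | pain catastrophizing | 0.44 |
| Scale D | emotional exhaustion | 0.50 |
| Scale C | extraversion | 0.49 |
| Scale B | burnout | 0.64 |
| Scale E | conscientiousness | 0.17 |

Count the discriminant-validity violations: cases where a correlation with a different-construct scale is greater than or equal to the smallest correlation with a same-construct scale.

0

Convergent (same construct = burnout): Scale A, Scale B.
Smallest convergent = 0.60. Discriminant values: 0.44, 0.50, 0.49, 0.17; count ≥ 0.60 → 0.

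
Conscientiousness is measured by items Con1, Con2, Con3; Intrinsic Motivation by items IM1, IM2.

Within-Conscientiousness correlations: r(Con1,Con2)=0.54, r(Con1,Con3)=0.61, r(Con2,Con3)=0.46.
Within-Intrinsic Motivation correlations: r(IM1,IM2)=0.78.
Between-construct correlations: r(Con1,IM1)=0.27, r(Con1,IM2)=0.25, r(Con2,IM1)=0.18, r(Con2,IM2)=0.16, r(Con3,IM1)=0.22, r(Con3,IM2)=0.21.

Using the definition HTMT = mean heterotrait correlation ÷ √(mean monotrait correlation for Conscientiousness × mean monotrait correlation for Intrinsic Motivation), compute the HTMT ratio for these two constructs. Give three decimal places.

Between-construct mean = 1.29/6 = 0.2150.
Mean within-Con = 1.61/3 = 0.5367; mean within-IM = 0.78/1 = 0.7800.
Geometric mean = √(0.5367 × 0.7800) = 0.6470.
HTMT = 0.2150 / 0.6470 = 0.332.

0.332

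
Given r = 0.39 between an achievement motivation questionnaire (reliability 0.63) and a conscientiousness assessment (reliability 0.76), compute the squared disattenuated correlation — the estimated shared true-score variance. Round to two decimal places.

Disattenuated r = 0.39 / √(0.63 × 0.76) = 0.39 / 0.6920 = 0.5636.
Shared true-score variance = 0.5636² = 0.3176 ≈ 0.32.

0.32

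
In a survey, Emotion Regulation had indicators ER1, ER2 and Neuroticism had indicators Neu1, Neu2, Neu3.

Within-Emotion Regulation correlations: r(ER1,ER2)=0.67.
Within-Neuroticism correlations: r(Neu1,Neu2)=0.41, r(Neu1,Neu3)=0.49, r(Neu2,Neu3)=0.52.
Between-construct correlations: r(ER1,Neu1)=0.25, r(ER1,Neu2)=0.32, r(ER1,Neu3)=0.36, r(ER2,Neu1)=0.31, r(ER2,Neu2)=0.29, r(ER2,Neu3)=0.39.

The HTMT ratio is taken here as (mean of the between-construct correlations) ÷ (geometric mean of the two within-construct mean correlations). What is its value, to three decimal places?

Mean heterotrait r = 1.92/6 = 0.3200.
Mean within-ER = 0.67/1 = 0.6700; mean within-Neu = 1.42/3 = 0.4733.
Geometric mean = √(0.6700 × 0.4733) = 0.5631.
HTMT = 0.3200 / 0.5631 = 0.568.

0.568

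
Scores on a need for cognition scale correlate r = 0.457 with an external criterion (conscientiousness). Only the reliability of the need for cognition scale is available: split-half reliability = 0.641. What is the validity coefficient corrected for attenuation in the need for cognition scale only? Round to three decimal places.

0.571

Single correction: r_c = r_obs / √r_xx = 0.457 / √0.641 = 0.457 / 0.8006 ≈ 0.571.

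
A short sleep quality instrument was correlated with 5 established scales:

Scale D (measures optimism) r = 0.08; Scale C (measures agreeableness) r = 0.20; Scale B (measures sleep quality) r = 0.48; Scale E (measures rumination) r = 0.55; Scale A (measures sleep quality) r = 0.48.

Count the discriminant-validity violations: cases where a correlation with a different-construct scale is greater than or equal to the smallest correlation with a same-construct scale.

Convergent (same construct = sleep quality): Scale B, Scale A.
Smallest convergent = 0.48. Discriminant values: 0.08, 0.20, 0.55; count ≥ 0.48 → 1.

1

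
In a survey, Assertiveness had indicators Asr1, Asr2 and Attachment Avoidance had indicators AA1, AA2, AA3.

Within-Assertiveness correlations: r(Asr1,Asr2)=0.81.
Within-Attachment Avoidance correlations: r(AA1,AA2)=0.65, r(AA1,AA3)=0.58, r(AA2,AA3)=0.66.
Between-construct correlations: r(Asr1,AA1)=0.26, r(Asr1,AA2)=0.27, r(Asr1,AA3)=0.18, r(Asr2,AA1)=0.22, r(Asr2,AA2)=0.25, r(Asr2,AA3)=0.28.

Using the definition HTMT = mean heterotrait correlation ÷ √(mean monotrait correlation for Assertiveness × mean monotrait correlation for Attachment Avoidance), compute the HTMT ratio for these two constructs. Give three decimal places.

0.341

Mean heterotrait r = 1.46/6 = 0.2433.
Mean within-Asr = 0.81/1 = 0.8100; mean within-AA = 1.89/3 = 0.6300.
Geometric mean = √(0.8100 × 0.6300) = 0.7144.
HTMT = 0.2433 / 0.7144 = 0.341.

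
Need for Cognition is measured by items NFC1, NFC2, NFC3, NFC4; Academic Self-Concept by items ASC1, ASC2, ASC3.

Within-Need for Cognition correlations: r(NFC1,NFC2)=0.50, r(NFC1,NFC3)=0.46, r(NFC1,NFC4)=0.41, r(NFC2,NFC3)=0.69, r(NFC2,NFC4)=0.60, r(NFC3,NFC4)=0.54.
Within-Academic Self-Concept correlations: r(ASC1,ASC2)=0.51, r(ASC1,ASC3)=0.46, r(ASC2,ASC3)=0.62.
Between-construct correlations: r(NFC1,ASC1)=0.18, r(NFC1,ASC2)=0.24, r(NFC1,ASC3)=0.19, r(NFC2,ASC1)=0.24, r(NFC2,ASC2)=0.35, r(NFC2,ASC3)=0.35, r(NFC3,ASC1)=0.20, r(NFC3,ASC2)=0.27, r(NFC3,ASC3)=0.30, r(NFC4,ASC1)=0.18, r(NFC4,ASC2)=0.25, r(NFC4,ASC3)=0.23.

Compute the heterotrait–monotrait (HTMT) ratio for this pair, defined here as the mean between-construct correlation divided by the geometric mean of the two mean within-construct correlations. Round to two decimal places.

Mean between = 2.98/12 = 0.2483.
Mean within-NFC = 3.20/6 = 0.5333; mean within-ASC = 1.59/3 = 0.5300.
Geometric mean = √(0.5333 × 0.5300) = 0.5316.
HTMT = 0.2483 / 0.5316 = 0.47.

0.47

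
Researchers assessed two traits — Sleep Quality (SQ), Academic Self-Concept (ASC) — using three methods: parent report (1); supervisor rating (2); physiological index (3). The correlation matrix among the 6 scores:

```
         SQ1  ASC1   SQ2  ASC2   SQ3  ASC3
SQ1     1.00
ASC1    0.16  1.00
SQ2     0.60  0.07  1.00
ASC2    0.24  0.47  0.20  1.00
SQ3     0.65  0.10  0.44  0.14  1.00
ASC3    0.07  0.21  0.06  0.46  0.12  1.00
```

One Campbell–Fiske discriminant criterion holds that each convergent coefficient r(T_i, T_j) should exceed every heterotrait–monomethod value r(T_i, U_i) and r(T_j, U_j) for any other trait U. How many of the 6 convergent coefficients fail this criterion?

Convergent coefficients and their comparison sets:
SQ (methods 1·2): 0.60 vs {0.16, 0.20} → pass.
SQ (methods 1·3): 0.65 vs {0.16, 0.12} → pass.
SQ (methods 2·3): 0.44 vs {0.20, 0.12} → pass.
ASC (methods 1·2): 0.47 vs {0.16, 0.20} → pass.
ASC (methods 1·3): 0.21 vs {0.16, 0.12} → pass.
ASC (methods 2·3): 0.46 vs {0.20, 0.12} → pass.
0 of 6 fail.

0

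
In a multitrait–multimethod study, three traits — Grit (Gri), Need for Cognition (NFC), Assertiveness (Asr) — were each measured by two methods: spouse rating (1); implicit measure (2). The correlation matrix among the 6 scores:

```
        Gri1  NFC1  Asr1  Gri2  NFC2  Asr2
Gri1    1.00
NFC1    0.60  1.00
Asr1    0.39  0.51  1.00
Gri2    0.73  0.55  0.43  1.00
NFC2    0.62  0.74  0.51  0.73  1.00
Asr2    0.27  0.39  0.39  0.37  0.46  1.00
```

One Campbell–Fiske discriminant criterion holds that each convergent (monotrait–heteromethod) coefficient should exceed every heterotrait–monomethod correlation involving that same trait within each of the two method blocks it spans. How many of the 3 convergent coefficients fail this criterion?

2

Each convergent coefficient versus the relevant comparison correlations:
Gri (methods 1·2): 0.73 vs {0.60, 0.73, 0.39, 0.37} → fail.
NFC (methods 1·2): 0.74 vs {0.60, 0.73, 0.51, 0.46} → pass.
Asr (methods 1·2): 0.39 vs {0.39, 0.37, 0.51, 0.46} → fail.
2 of 3 fail.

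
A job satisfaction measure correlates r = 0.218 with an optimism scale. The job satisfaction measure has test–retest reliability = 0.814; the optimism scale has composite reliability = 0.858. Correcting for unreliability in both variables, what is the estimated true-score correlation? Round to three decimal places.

r_true = r_obs / √(r_xx · r_yy) = 0.218 / √(0.814 × 0.858) = 0.218 / √0.698412 = 0.218 / 0.8357 ≈ 0.261.

0.261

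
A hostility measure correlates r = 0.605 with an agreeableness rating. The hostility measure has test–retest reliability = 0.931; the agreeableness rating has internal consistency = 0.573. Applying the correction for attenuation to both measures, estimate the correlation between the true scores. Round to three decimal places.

0.828

r_true = r_obs / √(r_xx · r_yy) = 0.605 / √(0.931 × 0.573) = 0.605 / √0.533463 = 0.605 / 0.7304 ≈ 0.828.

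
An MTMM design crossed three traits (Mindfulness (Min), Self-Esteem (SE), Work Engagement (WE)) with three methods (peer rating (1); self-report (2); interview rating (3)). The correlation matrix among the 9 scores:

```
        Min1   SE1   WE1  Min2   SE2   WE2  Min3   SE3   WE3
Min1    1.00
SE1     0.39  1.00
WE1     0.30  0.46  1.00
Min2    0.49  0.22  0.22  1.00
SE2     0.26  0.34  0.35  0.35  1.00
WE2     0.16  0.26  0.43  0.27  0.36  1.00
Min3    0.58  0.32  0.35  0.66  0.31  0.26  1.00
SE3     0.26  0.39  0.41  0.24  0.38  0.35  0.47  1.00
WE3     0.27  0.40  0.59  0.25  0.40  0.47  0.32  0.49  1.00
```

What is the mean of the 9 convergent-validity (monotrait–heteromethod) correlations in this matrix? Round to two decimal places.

0.48

Convergent values: 0.49, 0.58, 0.66, 0.34, 0.39, 0.38, 0.43, 0.59, 0.47; mean = 4.33/9 = 0.48.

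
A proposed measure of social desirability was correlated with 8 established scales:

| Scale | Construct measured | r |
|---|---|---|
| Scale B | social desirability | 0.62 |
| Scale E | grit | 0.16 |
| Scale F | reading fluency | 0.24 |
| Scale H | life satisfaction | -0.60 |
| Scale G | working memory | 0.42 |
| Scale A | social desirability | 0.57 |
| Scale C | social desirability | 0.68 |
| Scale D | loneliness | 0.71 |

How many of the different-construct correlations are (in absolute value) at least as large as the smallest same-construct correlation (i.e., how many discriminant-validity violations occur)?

2

Convergent (same construct = social desirability): Scale B, Scale A, Scale C.
Smallest convergent = 0.57. Discriminant |r|: 0.16, 0.24, 0.60, 0.42, 0.71; count ≥ 0.57 → 2.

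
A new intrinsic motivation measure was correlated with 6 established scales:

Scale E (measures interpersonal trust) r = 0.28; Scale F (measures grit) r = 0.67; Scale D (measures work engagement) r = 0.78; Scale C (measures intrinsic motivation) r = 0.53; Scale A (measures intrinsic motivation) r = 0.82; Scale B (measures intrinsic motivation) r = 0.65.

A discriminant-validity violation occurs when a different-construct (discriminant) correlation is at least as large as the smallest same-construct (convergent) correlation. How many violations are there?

Convergent (same construct = intrinsic motivation): Scale C, Scale A, Scale B.
Smallest convergent = 0.53. Discriminant values: 0.28, 0.67, 0.78; count ≥ 0.53 → 2.

2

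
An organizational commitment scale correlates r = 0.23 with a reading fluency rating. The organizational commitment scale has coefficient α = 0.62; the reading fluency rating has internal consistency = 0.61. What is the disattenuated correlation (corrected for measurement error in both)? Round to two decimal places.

0.37

r_true = r_obs / √(r_xx · r_yy) = 0.23 / √(0.62 × 0.61) = 0.23 / √0.3782 = 0.23 / 0.6150 ≈ 0.37.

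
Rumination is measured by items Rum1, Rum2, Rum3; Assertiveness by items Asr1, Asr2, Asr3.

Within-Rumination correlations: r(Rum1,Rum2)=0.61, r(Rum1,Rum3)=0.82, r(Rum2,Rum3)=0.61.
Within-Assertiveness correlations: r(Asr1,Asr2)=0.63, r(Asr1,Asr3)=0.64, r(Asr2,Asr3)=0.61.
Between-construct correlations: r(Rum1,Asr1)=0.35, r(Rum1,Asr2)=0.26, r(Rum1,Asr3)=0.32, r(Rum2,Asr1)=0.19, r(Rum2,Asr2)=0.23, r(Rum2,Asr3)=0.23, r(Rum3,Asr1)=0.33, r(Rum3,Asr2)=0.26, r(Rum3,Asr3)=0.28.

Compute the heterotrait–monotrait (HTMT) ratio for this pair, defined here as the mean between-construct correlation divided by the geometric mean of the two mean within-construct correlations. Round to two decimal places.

0.42

Between-construct mean = 2.45/9 = 0.2722.
Mean within-Rum = 2.04/3 = 0.6800; mean within-Asr = 1.88/3 = 0.6267.
Geometric mean = √(0.6800 × 0.6267) = 0.6528.
HTMT = 0.2722 / 0.6528 = 0.42.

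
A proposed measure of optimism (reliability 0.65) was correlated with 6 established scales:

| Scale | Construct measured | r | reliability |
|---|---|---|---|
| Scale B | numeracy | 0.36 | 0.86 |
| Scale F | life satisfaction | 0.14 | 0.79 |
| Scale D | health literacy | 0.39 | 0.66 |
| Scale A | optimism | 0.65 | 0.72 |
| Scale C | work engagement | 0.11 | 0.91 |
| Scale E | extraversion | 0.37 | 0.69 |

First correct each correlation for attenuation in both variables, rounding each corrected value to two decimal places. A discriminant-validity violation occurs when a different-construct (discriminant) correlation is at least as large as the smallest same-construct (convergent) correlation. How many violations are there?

Disattenuated r (r / √(r_scale · r_new)):
  Scale B (disc): 0.36 / √(0.86·0.65) = 0.48
  Scale F (disc): 0.14 / √(0.79·0.65) = 0.20
  Scale D (disc): 0.39 / √(0.66·0.65) = 0.60
  Scale A (conv): 0.65 / √(0.72·0.65) = 0.95
  Scale C (disc): 0.11 / √(0.91·0.65) = 0.14
  Scale E (disc): 0.37 / √(0.69·0.65) = 0.55
Smallest convergent = 0.95. Discriminant values: 0.48, 0.20, 0.60, 0.14, 0.55; count ≥ 0.95 → 0.

0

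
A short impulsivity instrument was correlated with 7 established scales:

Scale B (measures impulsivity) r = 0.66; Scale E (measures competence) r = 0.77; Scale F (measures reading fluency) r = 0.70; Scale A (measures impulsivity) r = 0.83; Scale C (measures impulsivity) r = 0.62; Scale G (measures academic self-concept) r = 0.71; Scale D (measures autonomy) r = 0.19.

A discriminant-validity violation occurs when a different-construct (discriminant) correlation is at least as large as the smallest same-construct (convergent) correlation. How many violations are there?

Convergent (same construct = impulsivity): Scale B, Scale A, Scale C.
Smallest convergent = 0.62. Discriminant values: 0.77, 0.70, 0.71, 0.19; count ≥ 0.62 → 3.

3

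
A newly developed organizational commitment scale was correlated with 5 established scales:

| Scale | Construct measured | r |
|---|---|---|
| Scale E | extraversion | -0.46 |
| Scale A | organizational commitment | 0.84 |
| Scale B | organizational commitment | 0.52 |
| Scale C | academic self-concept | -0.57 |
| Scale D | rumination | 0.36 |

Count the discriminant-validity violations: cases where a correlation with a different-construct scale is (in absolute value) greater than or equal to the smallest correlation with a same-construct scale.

Convergent (same construct = organizational commitment): Scale A, Scale B.
Smallest convergent = 0.52. Discriminant |r|: 0.46, 0.57, 0.36; count ≥ 0.52 → 1.

1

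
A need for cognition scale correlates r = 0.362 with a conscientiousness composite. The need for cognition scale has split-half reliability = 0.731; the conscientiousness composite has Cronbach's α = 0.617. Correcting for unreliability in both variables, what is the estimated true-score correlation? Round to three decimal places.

r_true = r_obs / √(r_xx · r_yy) = 0.362 / √(0.731 × 0.617) = 0.362 / √0.451027 = 0.362 / 0.6716 ≈ 0.539.

0.539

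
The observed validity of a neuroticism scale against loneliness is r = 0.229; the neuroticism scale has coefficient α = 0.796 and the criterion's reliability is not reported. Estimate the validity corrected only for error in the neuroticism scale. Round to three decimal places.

Single correction: r_c = r_obs / √r_xx = 0.229 / √0.796 = 0.229 / 0.8922 ≈ 0.257.

0.257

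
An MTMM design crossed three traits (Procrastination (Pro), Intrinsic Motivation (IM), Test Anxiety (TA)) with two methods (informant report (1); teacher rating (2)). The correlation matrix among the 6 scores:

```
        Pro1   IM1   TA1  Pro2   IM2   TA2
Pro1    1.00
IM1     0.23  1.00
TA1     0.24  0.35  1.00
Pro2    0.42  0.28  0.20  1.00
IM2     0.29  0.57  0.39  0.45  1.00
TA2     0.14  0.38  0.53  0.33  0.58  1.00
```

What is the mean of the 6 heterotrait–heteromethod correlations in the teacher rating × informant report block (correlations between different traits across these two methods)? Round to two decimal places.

0.28

HTHM values (method 2 × method 1): 0.28, 0.20, 0.29, 0.39, 0.14, 0.38; mean = 1.68/6 = 0.28.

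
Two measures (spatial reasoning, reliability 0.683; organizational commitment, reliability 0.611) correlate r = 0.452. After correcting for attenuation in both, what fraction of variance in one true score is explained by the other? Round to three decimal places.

0.490

Disattenuated r = 0.452 / √(0.683 × 0.611) = 0.452 / 0.6460 = 0.6997.
Shared true-score variance = 0.6997² = 0.4896 ≈ 0.490.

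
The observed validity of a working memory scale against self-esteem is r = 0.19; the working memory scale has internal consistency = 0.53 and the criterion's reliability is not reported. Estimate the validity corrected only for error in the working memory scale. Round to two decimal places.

0.26

Single correction: r_c = r_obs / √r_xx = 0.19 / √0.53 = 0.19 / 0.7280 ≈ 0.26.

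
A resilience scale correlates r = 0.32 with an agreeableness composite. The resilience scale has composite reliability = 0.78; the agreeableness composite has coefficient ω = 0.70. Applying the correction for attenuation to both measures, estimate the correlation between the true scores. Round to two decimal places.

0.43

r_true = r_obs / √(r_xx · r_yy) = 0.32 / √(0.78 × 0.70) = 0.32 / √0.5460 = 0.32 / 0.7389 ≈ 0.43.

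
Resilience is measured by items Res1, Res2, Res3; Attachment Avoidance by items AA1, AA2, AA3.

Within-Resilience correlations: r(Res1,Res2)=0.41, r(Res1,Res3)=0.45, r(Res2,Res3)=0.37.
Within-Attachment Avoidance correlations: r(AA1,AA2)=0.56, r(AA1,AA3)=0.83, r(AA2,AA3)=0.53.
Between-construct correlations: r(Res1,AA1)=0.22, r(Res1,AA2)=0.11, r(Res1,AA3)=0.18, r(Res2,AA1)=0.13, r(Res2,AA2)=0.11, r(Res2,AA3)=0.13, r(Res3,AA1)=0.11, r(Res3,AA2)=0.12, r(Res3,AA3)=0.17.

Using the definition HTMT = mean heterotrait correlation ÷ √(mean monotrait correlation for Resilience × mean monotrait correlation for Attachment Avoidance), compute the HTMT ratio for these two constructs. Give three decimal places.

0.278

Between-construct mean = 1.28/9 = 0.1422.
Mean within-Res = 1.23/3 = 0.4100; mean within-AA = 1.92/3 = 0.6400.
Geometric mean = √(0.4100 × 0.6400) = 0.5122.
HTMT = 0.1422 / 0.5122 = 0.278.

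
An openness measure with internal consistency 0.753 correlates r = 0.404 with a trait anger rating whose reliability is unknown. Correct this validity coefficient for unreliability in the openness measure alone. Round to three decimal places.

0.466

Single correction: r_c = r_obs / √r_xx = 0.404 / √0.753 = 0.404 / 0.8678 ≈ 0.466.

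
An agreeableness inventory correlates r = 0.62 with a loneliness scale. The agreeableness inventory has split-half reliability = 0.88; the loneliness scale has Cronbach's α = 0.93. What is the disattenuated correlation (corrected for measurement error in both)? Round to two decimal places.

0.69

r_true = r_obs / √(r_xx · r_yy) = 0.62 / √(0.88 × 0.93) = 0.62 / √0.8184 = 0.62 / 0.9047 ≈ 0.69.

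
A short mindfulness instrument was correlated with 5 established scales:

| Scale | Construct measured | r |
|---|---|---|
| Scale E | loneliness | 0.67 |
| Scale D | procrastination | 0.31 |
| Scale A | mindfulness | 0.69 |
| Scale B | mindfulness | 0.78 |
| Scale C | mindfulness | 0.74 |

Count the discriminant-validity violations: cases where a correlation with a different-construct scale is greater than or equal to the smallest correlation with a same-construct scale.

Convergent (same construct = mindfulness): Scale A, Scale B, Scale C.
Smallest convergent = 0.69. Discriminant values: 0.67, 0.31; count ≥ 0.69 → 0.

0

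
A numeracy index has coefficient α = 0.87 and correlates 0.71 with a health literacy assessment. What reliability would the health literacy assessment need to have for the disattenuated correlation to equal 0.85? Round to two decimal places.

r_true = r_obs / √(r_xx · r_yy) ⇒ 0.85 = 0.71 / √(0.87 · r_yy).
√(0.87 · r_yy) = 0.71 / 0.85 = 0.8353; 0.87 · r_yy = 0.6977; r_yy = 0.6977 / 0.87 ≈ 0.80.

0.80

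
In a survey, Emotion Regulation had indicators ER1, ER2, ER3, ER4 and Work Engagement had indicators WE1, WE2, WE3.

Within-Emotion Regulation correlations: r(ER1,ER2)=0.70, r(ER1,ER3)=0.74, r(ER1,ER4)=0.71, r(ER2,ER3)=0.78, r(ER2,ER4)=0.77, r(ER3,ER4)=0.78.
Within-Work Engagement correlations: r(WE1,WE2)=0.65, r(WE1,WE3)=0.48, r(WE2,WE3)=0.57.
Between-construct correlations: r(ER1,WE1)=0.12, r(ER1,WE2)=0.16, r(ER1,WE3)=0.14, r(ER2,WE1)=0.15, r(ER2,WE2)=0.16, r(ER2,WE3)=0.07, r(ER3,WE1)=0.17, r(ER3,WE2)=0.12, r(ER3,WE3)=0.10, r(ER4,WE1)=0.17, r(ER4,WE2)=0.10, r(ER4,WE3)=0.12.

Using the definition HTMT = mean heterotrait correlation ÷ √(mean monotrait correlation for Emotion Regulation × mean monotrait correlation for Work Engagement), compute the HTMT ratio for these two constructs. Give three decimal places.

Between-construct mean = 1.58/12 = 0.1317.
Mean within-ER = 4.48/6 = 0.7467; mean within-WE = 1.70/3 = 0.5667.
Geometric mean = √(0.7467 × 0.5667) = 0.6505.
HTMT = 0.1317 / 0.6505 = 0.202.

0.202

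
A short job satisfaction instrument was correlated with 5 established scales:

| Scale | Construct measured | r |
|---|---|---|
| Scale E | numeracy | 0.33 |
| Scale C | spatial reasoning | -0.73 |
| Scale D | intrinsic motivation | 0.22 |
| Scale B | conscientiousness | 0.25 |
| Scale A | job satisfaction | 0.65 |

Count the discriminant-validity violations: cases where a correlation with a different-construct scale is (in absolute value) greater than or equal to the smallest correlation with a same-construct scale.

Convergent (same construct = job satisfaction): Scale A.
Smallest convergent = 0.65. Discriminant |r|: 0.33, 0.73, 0.22, 0.25; count ≥ 0.65 → 1.

1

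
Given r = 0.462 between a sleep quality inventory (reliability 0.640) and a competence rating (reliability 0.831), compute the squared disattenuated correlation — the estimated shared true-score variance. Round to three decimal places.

Disattenuated r = 0.462 / √(0.640 × 0.831) = 0.462 / 0.7293 = 0.6335.
Shared true-score variance = 0.6335² = 0.4013 ≈ 0.401.

0.401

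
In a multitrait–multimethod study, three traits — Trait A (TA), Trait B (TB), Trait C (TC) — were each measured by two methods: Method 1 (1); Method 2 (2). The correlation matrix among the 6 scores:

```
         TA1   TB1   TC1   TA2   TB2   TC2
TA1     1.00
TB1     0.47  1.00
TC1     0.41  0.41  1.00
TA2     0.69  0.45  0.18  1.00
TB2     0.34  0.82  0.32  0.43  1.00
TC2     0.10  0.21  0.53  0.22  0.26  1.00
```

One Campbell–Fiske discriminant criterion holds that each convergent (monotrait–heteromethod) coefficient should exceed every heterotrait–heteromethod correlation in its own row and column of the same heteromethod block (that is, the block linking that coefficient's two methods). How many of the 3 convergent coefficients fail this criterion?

0

Convergent coefficients and their comparison sets:
TA (methods 1·2): 0.69 vs {0.34, 0.45, 0.10, 0.18} → pass.
TB (methods 1·2): 0.82 vs {0.45, 0.34, 0.21, 0.32} → pass.
TC (methods 1·2): 0.53 vs {0.18, 0.10, 0.32, 0.21} → pass.
0 of 3 fail.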